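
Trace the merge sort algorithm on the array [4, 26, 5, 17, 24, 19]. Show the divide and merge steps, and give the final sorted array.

Merge sort trace:

Split: [4, 26, 5, 17, 24, 19] -> [4, 26, 5] and [17, 24, 19]
  Split: [4, 26, 5] -> [4] and [26, 5]
    Split: [26, 5] -> [26] and [5]
    Merge: [26] + [5] -> [5, 26]
  Merge: [4] + [5, 26] -> [4, 5, 26]
  Split: [17, 24, 19] -> [17] and [24, 19]
    Split: [24, 19] -> [24] and [19]
    Merge: [24] + [19] -> [19, 24]
  Merge: [17] + [19, 24] -> [17, 19, 24]
Merge: [4, 5, 26] + [17, 19, 24] -> [4, 5, 17, 19, 24, 26]

Final sorted array: [4, 5, 17, 19, 24, 26]

The merge sort proceeds by recursively splitting the array and merging sorted halves.
After all merges, the sorted array is [4, 5, 17, 19, 24, 26].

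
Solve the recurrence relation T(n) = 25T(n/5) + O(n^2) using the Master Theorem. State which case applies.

Master Theorem for T(n) = 25T(n/5) + O(n^2):

a = 25, b = 5, c = 2
log_b(a) = log_5(25) = 2.0000

Case 2: c = 2 = log_5(25) = 2.0000
T(n) = O(n^2 log n) = O(n^2 log n)

For T(n) = 25T(n/5) + O(n^2): log_5(25) = 2.0000. This is Case 2 of the Master Theorem (c = log_b(a), equal work at all levels), giving O(n^2 log n).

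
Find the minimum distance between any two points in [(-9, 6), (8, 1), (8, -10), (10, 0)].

Computing all pairwise distances among 4 points:

d((-9, 6), (8, 1)) = 17.72
d((-9, 6), (8, -10)) = 23.3452
d((-9, 6), (10, 0)) = 19.9249
d((8, 1), (8, -10)) = 11.0
d((8, 1), (10, 0)) = 2.2361 <-- minimum
d((8, -10), (10, 0)) = 10.198

Closest pair: (8, 1) and (10, 0) with distance 2.2361

The closest pair is (8, 1) and (10, 0) with Euclidean distance 2.2361. For 4 points, brute-force pairwise comparison is shown above. For large n, the divide-and-conquer algorithm (sort by x, recurse on halves, check the dividing strip) achieves O(n log n).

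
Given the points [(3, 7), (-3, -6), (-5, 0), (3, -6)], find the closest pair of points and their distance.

Computing all pairwise distances among 4 points:

d((3, 7), (-3, -6)) = 14.3178
d((3, 7), (-5, 0)) = 10.6301
d((3, 7), (3, -6)) = 13.0
d((-3, -6), (-5, 0)) = 6.3246
d((-3, -6), (3, -6)) = 6.0 <-- minimum
d((-5, 0), (3, -6)) = 10.0

Closest pair: (-3, -6) and (3, -6) with distance 6.0

The closest pair is (-3, -6) and (3, -6) with Euclidean distance 6.0. For 4 points, brute-force pairwise comparison is shown above. For large n, the divide-and-conquer algorithm (sort by x, recurse on halves, check the dividing strip) achieves O(n log n).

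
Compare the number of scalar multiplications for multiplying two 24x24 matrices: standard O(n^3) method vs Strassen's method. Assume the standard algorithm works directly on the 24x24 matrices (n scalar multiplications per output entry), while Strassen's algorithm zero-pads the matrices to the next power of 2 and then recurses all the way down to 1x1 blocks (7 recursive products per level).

Matrix multiplication for 24x24 matrices:

Strassen's algorithm requires power-of-2 dimensions. Pad 24x24 to 32x32 (next power of 2).

Standard algorithm: 24^3 = 13824 multiplications
Strassen's algorithm: 7^(log2(32)) = 7^5 = 16807 multiplications
Difference: 13824 - 16807 = -2983 (Strassen uses MORE here due to padding overhead — for small or just-over-power-of-2 n, padding can outweigh the per-level savings)

Standard: 13824 multiplications (24^3). Strassen: 16807 multiplications (7^5, after padding to 32x32). Strassen reduces 8 recursive multiplications to 7 at each level.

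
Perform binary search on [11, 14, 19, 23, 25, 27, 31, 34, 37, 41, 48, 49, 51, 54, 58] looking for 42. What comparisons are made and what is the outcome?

Binary search for 42 in [11, 14, 19, 23, 25, 27, 31, 34, 37, 41, 48, 49, 51, 54, 58]:

lo=0, hi=14, mid=7, arr[mid]=34 -> 34 < 42, search right half
lo=8, hi=14, mid=11, arr[mid]=49 -> 49 > 42, search left half
lo=8, hi=10, mid=9, arr[mid]=41 -> 41 < 42, search right half
lo=10, hi=10, mid=10, arr[mid]=48 -> 48 > 42, search left half
lo=10 > hi=9, target 42 not found

Binary search determines that 42 is not in the array after 4 comparisons. The search space was exhausted without finding the target.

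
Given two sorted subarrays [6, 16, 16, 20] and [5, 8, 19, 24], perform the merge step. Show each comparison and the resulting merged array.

Merging process:

Compare 6 vs 5: take 5 from right. Merged: [5]
Compare 6 vs 8: take 6 from left. Merged: [5, 6]
Compare 16 vs 8: take 8 from right. Merged: [5, 6, 8]
Compare 16 vs 19: take 16 from left. Merged: [5, 6, 8, 16]
Compare 16 vs 19: take 16 from left. Merged: [5, 6, 8, 16, 16]
Compare 20 vs 19: take 19 from right. Merged: [5, 6, 8, 16, 16, 19]
Compare 20 vs 24: take 20 from left. Merged: [5, 6, 8, 16, 16, 19, 20]
Append remaining from right: [24]. Merged: [5, 6, 8, 16, 16, 19, 20, 24]

Final merged array: [5, 6, 8, 16, 16, 19, 20, 24]
Total comparisons: 7

The merged array is [5, 6, 8, 16, 16, 19, 20, 24], requiring 7 comparisons. The merge step runs in O(n) time where n is the total number of elements.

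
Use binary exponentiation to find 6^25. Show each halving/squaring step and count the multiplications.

Computing 6^25 by squaring (build up from 6^1; each line after the first costs one multiplication):

6^1 = 6
6^2 = (6^1)^2 = 6^2 = 36
6^3 = 6 * 6^2 = 6 * 36 = 216
6^6 = (6^3)^2 = 216^2 = 46656
6^12 = (6^6)^2 = 46656^2 = 2176782336
6^24 = (6^12)^2 = 2176782336^2 = 4738381338321616896
6^25 = 6 * 6^24 = 6 * 4738381338321616896 = 28430288029929701376

Result: 28430288029929701376
Multiplications needed: 6 (6 lines after 6^1)

6^25 = 28430288029929701376. Using exponentiation by squaring, this requires 6 multiplications. The key idea: if the exponent is even, square the half-power; if odd, multiply by the base once.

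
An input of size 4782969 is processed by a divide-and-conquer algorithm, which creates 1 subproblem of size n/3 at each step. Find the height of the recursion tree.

For divide and conquer with division factor 3:

Problem sizes at each level:
Level 0: 4782969
Level 1: 1594323
Level 2: 531441
Level 3: 177147
Level 4: 59049
Level 5: 19683
Level 6: 6561
Level 7: 2187
Level 8: 729
Level 9: 243
Level 10: 81
Level 11: 27
Level 12: 9
Level 13: 3
Level 14: 1

The root is level 0 and the size-1 base case is level 14 (the tree spans levels 0 through 14, i.e. 15 levels counting the root), so the depth is the number of divisions: log_3(4782969) = 14

The recursion tree depth is log_3(4782969) = 14. At each level, the problem size is divided by 3, so it takes 14 divisions to reduce to a base case of size 1. The algorithm makes 1 recursive call at each level.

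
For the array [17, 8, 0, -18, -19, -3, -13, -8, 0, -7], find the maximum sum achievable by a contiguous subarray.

Using Kadane's algorithm on [17, 8, 0, -18, -19, -3, -13, -8, 0, -7]:

Scanning through the array:
Position 1 (value 8): max_ending_here = 25, max_so_far = 25
Position 2 (value 0): max_ending_here = 25, max_so_far = 25
Position 3 (value -18): max_ending_here = 7, max_so_far = 25
Position 4 (value -19): max_ending_here = -12, max_so_far = 25
Position 5 (value -3): max_ending_here = -3, max_so_far = 25
Position 6 (value -13): max_ending_here = -13, max_so_far = 25
Position 7 (value -8): max_ending_here = -8, max_so_far = 25
Position 8 (value 0): max_ending_here = 0, max_so_far = 25
Position 9 (value -7): max_ending_here = -7, max_so_far = 25

Maximum subarray: [17, 8]
Maximum sum: 25

The maximum subarray is [17, 8] with sum 25. This subarray runs from index 0 to index 1.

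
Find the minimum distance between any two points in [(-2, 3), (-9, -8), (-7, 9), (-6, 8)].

Computing all pairwise distances among 4 points:

d((-2, 3), (-9, -8)) = 13.0384
d((-2, 3), (-7, 9)) = 7.8102
d((-2, 3), (-6, 8)) = 6.4031
d((-9, -8), (-7, 9)) = 17.1172
d((-9, -8), (-6, 8)) = 16.2788
d((-7, 9), (-6, 8)) = 1.4142 <-- minimum

Closest pair: (-7, 9) and (-6, 8) with distance 1.4142

The closest pair is (-7, 9) and (-6, 8) with Euclidean distance 1.4142. For 4 points, brute-force pairwise comparison is shown above. For large n, the divide-and-conquer algorithm (sort by x, recurse on halves, check the dividing strip) achieves O(n log n).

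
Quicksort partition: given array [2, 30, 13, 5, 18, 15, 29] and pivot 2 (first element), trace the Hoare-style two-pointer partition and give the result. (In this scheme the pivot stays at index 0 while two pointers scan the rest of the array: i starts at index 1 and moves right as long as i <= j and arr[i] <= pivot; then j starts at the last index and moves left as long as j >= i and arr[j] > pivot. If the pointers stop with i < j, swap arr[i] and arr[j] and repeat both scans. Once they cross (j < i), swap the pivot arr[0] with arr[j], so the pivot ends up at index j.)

Hoare-style two-pointer partition with pivot = 2:

Initial array: [2, 30, 13, 5, 18, 15, 29]

Pointers start at i = 1, j = 6.
i ends at 1, j ends at 0: the pointers have crossed (j < i), so scanning stops.

j = 0, so swapping arr[0] with arr[j] leaves the pivot at position 0: [2, 30, 13, 5, 18, 15, 29]
Pivot position: 0

After partitioning with pivot 2, the array becomes [2, 30, 13, 5, 18, 15, 29]. The pivot is placed at index 0. All elements to the left of the pivot are <= 2, and all elements to the right are > 2.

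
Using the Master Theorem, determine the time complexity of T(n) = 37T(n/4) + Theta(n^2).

Master Theorem for T(n) = 37T(n/4) + O(n^2):

a = 37, b = 4, c = 2
log_b(a) = log_4(37) = 2.6047

Case 1: c = 2 < log_4(37) = 2.6047
T(n) = O(n^(log_4 37))

For T(n) = 37T(n/4) + O(n^2): log_4(37) = 2.6047. This is Case 1 of the Master Theorem (c < log_b(a), work dominated by leaves), giving O(n^(log_4 37)).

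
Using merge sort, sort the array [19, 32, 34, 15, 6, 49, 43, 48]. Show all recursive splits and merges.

Merge sort trace:

Split: [19, 32, 34, 15, 6, 49, 43, 48] -> [19, 32, 34, 15] and [6, 49, 43, 48]
  Split: [19, 32, 34, 15] -> [19, 32] and [34, 15]
    Split: [19, 32] -> [19] and [32]
    Merge: [19] + [32] -> [19, 32]
    Split: [34, 15] -> [34] and [15]
    Merge: [34] + [15] -> [15, 34]
  Merge: [19, 32] + [15, 34] -> [15, 19, 32, 34]
  Split: [6, 49, 43, 48] -> [6, 49] and [43, 48]
    Split: [6, 49] -> [6] and [49]
    Merge: [6] + [49] -> [6, 49]
    Split: [43, 48] -> [43] and [48]
    Merge: [43] + [48] -> [43, 48]
  Merge: [6, 49] + [43, 48] -> [6, 43, 48, 49]
Merge: [15, 19, 32, 34] + [6, 43, 48, 49] -> [6, 15, 19, 32, 34, 43, 48, 49]

Final sorted array: [6, 15, 19, 32, 34, 43, 48, 49]

The merge sort proceeds by recursively splitting the array and merging sorted halves.
After all merges, the sorted array is [6, 15, 19, 32, 34, 43, 48, 49].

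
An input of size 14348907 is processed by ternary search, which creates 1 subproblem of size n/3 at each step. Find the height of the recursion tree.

For divide and conquer with division factor 3:

Problem sizes at each level:
Level 0: 14348907
Level 1: 4782969
Level 2: 1594323
Level 3: 531441
Level 4: 177147
Level 5: 59049
Level 6: 19683
Level 7: 6561
Level 8: 2187
Level 9: 729
Level 10: 243
Level 11: 81
Level 12: 27
Level 13: 9
Level 14: 3
Level 15: 1

The root is level 0 and the size-1 base case is level 15 (the tree spans levels 0 through 15, i.e. 16 levels counting the root), so the depth is the number of divisions: log_3(14348907) = 15

The recursion tree depth is log_3(14348907) = 15. At each level, the problem size is divided by 3, so it takes 15 divisions to reduce to a base case of size 1. The algorithm makes 1 recursive call at each level.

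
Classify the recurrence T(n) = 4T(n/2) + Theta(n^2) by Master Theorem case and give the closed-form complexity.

Master Theorem for T(n) = 4T(n/2) + O(n^2):

a = 4, b = 2, c = 2
log_b(a) = log_2(4) = 2.0000

Case 2: c = 2 = log_2(4) = 2.0000
T(n) = O(n^2 log n) = O(n^2 log n)

For T(n) = 4T(n/2) + O(n^2): log_2(4) = 2.0000. This is Case 2 of the Master Theorem (c = log_b(a), equal work at all levels), giving O(n^2 log n).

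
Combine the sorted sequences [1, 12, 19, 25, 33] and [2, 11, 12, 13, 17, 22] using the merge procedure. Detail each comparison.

Merging process:

Compare 1 vs 2: take 1 from left. Merged: [1]
Compare 12 vs 2: take 2 from right. Merged: [1, 2]
Compare 12 vs 11: take 11 from right. Merged: [1, 2, 11]
Compare 12 vs 12: take 12 from left. Merged: [1, 2, 11, 12]
Compare 19 vs 12: take 12 from right. Merged: [1, 2, 11, 12, 12]
Compare 19 vs 13: take 13 from right. Merged: [1, 2, 11, 12, 12, 13]
Compare 19 vs 17: take 17 from right. Merged: [1, 2, 11, 12, 12, 13, 17]
Compare 19 vs 22: take 19 from left. Merged: [1, 2, 11, 12, 12, 13, 17, 19]
Compare 25 vs 22: take 22 from right. Merged: [1, 2, 11, 12, 12, 13, 17, 19, 22]
Append remaining from left: [25, 33]. Merged: [1, 2, 11, 12, 12, 13, 17, 19, 22, 25, 33]

Final merged array: [1, 2, 11, 12, 12, 13, 17, 19, 22, 25, 33]
Total comparisons: 9

The merged array is [1, 2, 11, 12, 12, 13, 17, 19, 22, 25, 33], requiring 9 comparisons. The merge step runs in O(n) time where n is the total number of elements.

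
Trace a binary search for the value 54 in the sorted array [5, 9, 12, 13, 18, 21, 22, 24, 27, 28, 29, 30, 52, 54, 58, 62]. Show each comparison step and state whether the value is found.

Binary search for 54 in [5, 9, 12, 13, 18, 21, 22, 24, 27, 28, 29, 30, 52, 54, 58, 62]:

lo=0, hi=15, mid=7, arr[mid]=24 -> 24 < 54, search right half
lo=8, hi=15, mid=11, arr[mid]=30 -> 30 < 54, search right half
lo=12, hi=15, mid=13, arr[mid]=54 -> Found target at index 13!

Binary search finds 54 at index 13 after 3 comparisons. The search repeatedly halves the search space by comparing with the middle element.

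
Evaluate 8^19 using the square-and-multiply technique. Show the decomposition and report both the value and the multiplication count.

Computing 8^19 by squaring (build up from 8^1; each line after the first costs one multiplication):

8^1 = 8
8^2 = (8^1)^2 = 8^2 = 64
8^4 = (8^2)^2 = 64^2 = 4096
8^8 = (8^4)^2 = 4096^2 = 16777216
8^9 = 8 * 8^8 = 8 * 16777216 = 134217728
8^18 = (8^9)^2 = 134217728^2 = 18014398509481984
8^19 = 8 * 8^18 = 8 * 18014398509481984 = 144115188075855872

Result: 144115188075855872
Multiplications needed: 6 (6 lines after 8^1)

8^19 = 144115188075855872. Using exponentiation by squaring, this requires 6 multiplications. The key idea: if the exponent is even, square the half-power; if odd, multiply by the base once.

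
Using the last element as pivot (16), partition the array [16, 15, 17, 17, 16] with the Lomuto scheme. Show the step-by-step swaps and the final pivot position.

Lomuto partition with pivot = 16:

Initial array: [16, 15, 17, 17, 16]

arr[0]=16 <= 16: swap with position 0, array becomes [16, 15, 17, 17, 16]
arr[1]=15 <= 16: swap with position 1, array becomes [16, 15, 17, 17, 16]
arr[2]=17 > 16: no swap
arr[3]=17 > 16: no swap

Place pivot at position 2: [16, 15, 16, 17, 17]
Pivot position: 2

After partitioning with pivot 16, the array becomes [16, 15, 16, 17, 17]. The pivot is placed at index 2. All elements to the left of the pivot are <= 16, and all elements to the right are > 16.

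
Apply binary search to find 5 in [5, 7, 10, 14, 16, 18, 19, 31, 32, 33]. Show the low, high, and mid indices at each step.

Binary search for 5 in [5, 7, 10, 14, 16, 18, 19, 31, 32, 33]:

lo=0, hi=9, mid=4, arr[mid]=16 -> 16 > 5, search left half
lo=0, hi=3, mid=1, arr[mid]=7 -> 7 > 5, search left half
lo=0, hi=0, mid=0, arr[mid]=5 -> Found target at index 0!

Binary search finds 5 at index 0 after 3 comparisons. The search repeatedly halves the search space by comparing with the middle element.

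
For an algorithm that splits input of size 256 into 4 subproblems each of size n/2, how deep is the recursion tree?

For divide and conquer with division factor 2:

Problem sizes at each level:
Level 0: 256
Level 1: 128
Level 2: 64
Level 3: 32
Level 4: 16
Level 5: 8
Level 6: 4
Level 7: 2
Level 8: 1

The root is level 0 and the size-1 base case is level 8 (the tree spans levels 0 through 8, i.e. 9 levels counting the root), so the depth is the number of divisions: log_2(256) = 8

The recursion tree depth is log_2(256) = 8. At each level, the problem size is divided by 2, so it takes 8 divisions to reduce to a base case of size 1. The algorithm makes 4 recursive calls at each level.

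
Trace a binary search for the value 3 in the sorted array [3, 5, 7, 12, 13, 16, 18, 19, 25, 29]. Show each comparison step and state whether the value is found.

Binary search for 3 in [3, 5, 7, 12, 13, 16, 18, 19, 25, 29]:

lo=0, hi=9, mid=4, arr[mid]=13 -> 13 > 3, search left half
lo=0, hi=3, mid=1, arr[mid]=5 -> 5 > 3, search left half
lo=0, hi=0, mid=0, arr[mid]=3 -> Found target at index 0!

Binary search finds 3 at index 0 after 3 comparisons. The search repeatedly halves the search space by comparing with the middle element.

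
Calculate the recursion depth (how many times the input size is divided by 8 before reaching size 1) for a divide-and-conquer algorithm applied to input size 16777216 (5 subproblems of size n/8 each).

For divide and conquer with division factor 8:

Problem sizes at each level:
Level 0: 16777216
Level 1: 2097152
Level 2: 262144
Level 3: 32768
Level 4: 4096
Level 5: 512
Level 6: 64
Level 7: 8
Level 8: 1

The root is level 0 and the size-1 base case is level 8 (the tree spans levels 0 through 8, i.e. 9 levels counting the root), so the depth is the number of divisions: log_8(16777216) = 8

The recursion tree depth is log_8(16777216) = 8. At each level, the problem size is divided by 8, so it takes 8 divisions to reduce to a base case of size 1. The algorithm makes 5 recursive calls at each level.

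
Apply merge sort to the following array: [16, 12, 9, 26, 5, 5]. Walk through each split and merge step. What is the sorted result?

Merge sort trace:

Split: [16, 12, 9, 26, 5, 5] -> [16, 12, 9] and [26, 5, 5]
  Split: [16, 12, 9] -> [16] and [12, 9]
    Split: [12, 9] -> [12] and [9]
    Merge: [12] + [9] -> [9, 12]
  Merge: [16] + [9, 12] -> [9, 12, 16]
  Split: [26, 5, 5] -> [26] and [5, 5]
    Split: [5, 5] -> [5] and [5]
    Merge: [5] + [5] -> [5, 5]
  Merge: [26] + [5, 5] -> [5, 5, 26]
Merge: [9, 12, 16] + [5, 5, 26] -> [5, 5, 9, 12, 16, 26]

Final sorted array: [5, 5, 9, 12, 16, 26]

The merge sort proceeds by recursively splitting the array and merging sorted halves.
After all merges, the sorted array is [5, 5, 9, 12, 16, 26].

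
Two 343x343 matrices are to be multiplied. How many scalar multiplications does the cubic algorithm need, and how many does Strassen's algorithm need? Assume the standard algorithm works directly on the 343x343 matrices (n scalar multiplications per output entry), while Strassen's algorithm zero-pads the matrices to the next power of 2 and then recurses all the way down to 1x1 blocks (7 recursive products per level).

Matrix multiplication for 343x343 matrices:

Strassen's algorithm requires power-of-2 dimensions. Pad 343x343 to 512x512 (next power of 2).

Standard algorithm: 343^3 = 40353607 multiplications
Strassen's algorithm: 7^(log2(512)) = 7^9 = 40353607 multiplications
Savings: 40353607 - 40353607 = 0 multiplications

Standard: 40353607 multiplications (343^3). Strassen: 40353607 multiplications (7^9, after padding to 512x512). Strassen reduces 8 recursive multiplications to 7 at each level.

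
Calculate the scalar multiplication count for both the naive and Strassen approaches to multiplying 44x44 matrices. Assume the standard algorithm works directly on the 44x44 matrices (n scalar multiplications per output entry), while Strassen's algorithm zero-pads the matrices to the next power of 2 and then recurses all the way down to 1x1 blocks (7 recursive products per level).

Matrix multiplication for 44x44 matrices:

Strassen's algorithm requires power-of-2 dimensions. Pad 44x44 to 64x64 (next power of 2).

Standard algorithm: 44^3 = 85184 multiplications
Strassen's algorithm: 7^(log2(64)) = 7^6 = 117649 multiplications
Difference: 85184 - 117649 = -32465 (Strassen uses MORE here due to padding overhead — for small or just-over-power-of-2 n, padding can outweigh the per-level savings)

Standard: 85184 multiplications (44^3). Strassen: 117649 multiplications (7^6, after padding to 64x64). Strassen reduces 8 recursive multiplications to 7 at each level.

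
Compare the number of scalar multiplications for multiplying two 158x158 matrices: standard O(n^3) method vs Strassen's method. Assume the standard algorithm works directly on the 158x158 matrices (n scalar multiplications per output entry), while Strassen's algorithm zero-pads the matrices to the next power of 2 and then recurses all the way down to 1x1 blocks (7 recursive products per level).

Matrix multiplication for 158x158 matrices:

Strassen's algorithm requires power-of-2 dimensions. Pad 158x158 to 256x256 (next power of 2).

Standard algorithm: 158^3 = 3944312 multiplications
Strassen's algorithm: 7^(log2(256)) = 7^8 = 5764801 multiplications
Difference: 3944312 - 5764801 = -1820489 (Strassen uses MORE here due to padding overhead — for small or just-over-power-of-2 n, padding can outweigh the per-level savings)

Standard: 3944312 multiplications (158^3). Strassen: 5764801 multiplications (7^8, after padding to 256x256). Strassen reduces 8 recursive multiplications to 7 at each level.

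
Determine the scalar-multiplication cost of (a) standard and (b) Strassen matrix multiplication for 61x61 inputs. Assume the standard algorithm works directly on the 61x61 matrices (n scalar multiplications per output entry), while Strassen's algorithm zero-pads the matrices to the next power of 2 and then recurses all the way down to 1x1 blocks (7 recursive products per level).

Matrix multiplication for 61x61 matrices:

Strassen's algorithm requires power-of-2 dimensions. Pad 61x61 to 64x64 (next power of 2).

Standard algorithm: 61^3 = 226981 multiplications
Strassen's algorithm: 7^(log2(64)) = 7^6 = 117649 multiplications
Savings: 226981 - 117649 = 109332 multiplications

Standard: 226981 multiplications (61^3). Strassen: 117649 multiplications (7^6, after padding to 64x64). Strassen reduces 8 recursive multiplications to 7 at each level.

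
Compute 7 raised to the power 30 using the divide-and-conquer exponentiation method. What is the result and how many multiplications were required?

Computing 7^30 by squaring (build up from 7^1; each line after the first costs one multiplication):

7^1 = 7
7^2 = (7^1)^2 = 7^2 = 49
7^3 = 7 * 7^2 = 7 * 49 = 343
7^6 = (7^3)^2 = 343^2 = 117649
7^7 = 7 * 7^6 = 7 * 117649 = 823543
7^14 = (7^7)^2 = 823543^2 = 678223072849
7^15 = 7 * 7^14 = 7 * 678223072849 = 4747561509943
7^30 = (7^15)^2 = 4747561509943^2 = 22539340290692258087863249

Result: 22539340290692258087863249
Multiplications needed: 7 (7 lines after 7^1)

7^30 = 22539340290692258087863249. Using exponentiation by squaring, this requires 7 multiplications. The key idea: if the exponent is even, square the half-power; if odd, multiply by the base once.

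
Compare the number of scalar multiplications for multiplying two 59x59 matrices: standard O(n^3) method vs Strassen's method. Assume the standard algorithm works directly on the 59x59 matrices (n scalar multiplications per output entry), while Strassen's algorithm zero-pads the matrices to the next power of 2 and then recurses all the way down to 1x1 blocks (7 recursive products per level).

Matrix multiplication for 59x59 matrices:

Strassen's algorithm requires power-of-2 dimensions. Pad 59x59 to 64x64 (next power of 2).

Standard algorithm: 59^3 = 205379 multiplications
Strassen's algorithm: 7^(log2(64)) = 7^6 = 117649 multiplications
Savings: 205379 - 117649 = 87730 multiplications

Standard: 205379 multiplications (59^3). Strassen: 117649 multiplications (7^6, after padding to 64x64). Strassen reduces 8 recursive multiplications to 7 at each level.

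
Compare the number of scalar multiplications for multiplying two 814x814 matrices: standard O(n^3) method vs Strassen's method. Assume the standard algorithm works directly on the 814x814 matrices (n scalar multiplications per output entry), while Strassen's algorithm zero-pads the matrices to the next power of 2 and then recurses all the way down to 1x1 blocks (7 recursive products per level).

Matrix multiplication for 814x814 matrices:

Strassen's algorithm requires power-of-2 dimensions. Pad 814x814 to 1024x1024 (next power of 2).

Standard algorithm: 814^3 = 539353144 multiplications
Strassen's algorithm: 7^(log2(1024)) = 7^10 = 282475249 multiplications
Savings: 539353144 - 282475249 = 256877895 multiplications

Standard: 539353144 multiplications (814^3). Strassen: 282475249 multiplications (7^10, after padding to 1024x1024). Strassen reduces 8 recursive multiplications to 7 at each level.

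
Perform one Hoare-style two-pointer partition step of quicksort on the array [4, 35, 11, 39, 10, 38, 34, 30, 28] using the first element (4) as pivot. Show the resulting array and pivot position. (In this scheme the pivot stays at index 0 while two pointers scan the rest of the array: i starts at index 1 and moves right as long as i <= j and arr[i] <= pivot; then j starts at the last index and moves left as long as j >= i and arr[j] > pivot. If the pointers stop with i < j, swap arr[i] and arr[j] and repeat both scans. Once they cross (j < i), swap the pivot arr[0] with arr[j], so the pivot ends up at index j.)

Hoare-style two-pointer partition with pivot = 4:

Initial array: [4, 35, 11, 39, 10, 38, 34, 30, 28]

Pointers start at i = 1, j = 8.
i ends at 1, j ends at 0: the pointers have crossed (j < i), so scanning stops.

j = 0, so swapping arr[0] with arr[j] leaves the pivot at position 0: [4, 35, 11, 39, 10, 38, 34, 30, 28]
Pivot position: 0

After partitioning with pivot 4, the array becomes [4, 35, 11, 39, 10, 38, 34, 30, 28]. The pivot is placed at index 0. All elements to the left of the pivot are <= 4, and all elements to the right are > 4.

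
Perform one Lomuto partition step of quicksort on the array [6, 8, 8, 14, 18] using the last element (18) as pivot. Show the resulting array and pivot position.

Lomuto partition with pivot = 18:

Initial array: [6, 8, 8, 14, 18]

arr[0]=6 <= 18: swap with position 0, array becomes [6, 8, 8, 14, 18]
arr[1]=8 <= 18: swap with position 1, array becomes [6, 8, 8, 14, 18]
arr[2]=8 <= 18: swap with position 2, array becomes [6, 8, 8, 14, 18]
arr[3]=14 <= 18: swap with position 3, array becomes [6, 8, 8, 14, 18]

Place pivot at position 4: [6, 8, 8, 14, 18]
Pivot position: 4

After partitioning with pivot 18, the array becomes [6, 8, 8, 14, 18]. The pivot is placed at index 4. All elements to the left of the pivot are <= 18, and all elements to the right are > 18.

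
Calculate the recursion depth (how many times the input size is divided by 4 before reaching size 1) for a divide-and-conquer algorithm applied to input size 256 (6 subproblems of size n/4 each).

For divide and conquer with division factor 4:

Problem sizes at each level:
Level 0: 256
Level 1: 64
Level 2: 16
Level 3: 4
Level 4: 1

The root is level 0 and the size-1 base case is level 4 (the tree spans levels 0 through 4, i.e. 5 levels counting the root), so the depth is the number of divisions: log_4(256) = 4

The recursion tree depth is log_4(256) = 4. At each level, the problem size is divided by 4, so it takes 4 divisions to reduce to a base case of size 1. The algorithm makes 6 recursive calls at each level.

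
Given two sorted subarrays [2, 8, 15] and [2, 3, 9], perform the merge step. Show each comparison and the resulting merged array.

Merging process:

Compare 2 vs 2: take 2 from left. Merged: [2]
Compare 8 vs 2: take 2 from right. Merged: [2, 2]
Compare 8 vs 3: take 3 from right. Merged: [2, 2, 3]
Compare 8 vs 9: take 8 from left. Merged: [2, 2, 3, 8]
Compare 15 vs 9: take 9 from right. Merged: [2, 2, 3, 8, 9]
Append remaining from left: [15]. Merged: [2, 2, 3, 8, 9, 15]

Final merged array: [2, 2, 3, 8, 9, 15]
Total comparisons: 5

The merged array is [2, 2, 3, 8, 9, 15], requiring 5 comparisons. The merge step runs in O(n) time where n is the total number of elements.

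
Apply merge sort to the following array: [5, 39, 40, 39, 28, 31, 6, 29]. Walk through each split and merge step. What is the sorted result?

Merge sort trace:

Split: [5, 39, 40, 39, 28, 31, 6, 29] -> [5, 39, 40, 39] and [28, 31, 6, 29]
  Split: [5, 39, 40, 39] -> [5, 39] and [40, 39]
    Split: [5, 39] -> [5] and [39]
    Merge: [5] + [39] -> [5, 39]
    Split: [40, 39] -> [40] and [39]
    Merge: [40] + [39] -> [39, 40]
  Merge: [5, 39] + [39, 40] -> [5, 39, 39, 40]
  Split: [28, 31, 6, 29] -> [28, 31] and [6, 29]
    Split: [28, 31] -> [28] and [31]
    Merge: [28] + [31] -> [28, 31]
    Split: [6, 29] -> [6] and [29]
    Merge: [6] + [29] -> [6, 29]
  Merge: [28, 31] + [6, 29] -> [6, 28, 29, 31]
Merge: [5, 39, 39, 40] + [6, 28, 29, 31] -> [5, 6, 28, 29, 31, 39, 39, 40]

Final sorted array: [5, 6, 28, 29, 31, 39, 39, 40]

The merge sort proceeds by recursively splitting the array and merging sorted halves.
After all merges, the sorted array is [5, 6, 28, 29, 31, 39, 39, 40].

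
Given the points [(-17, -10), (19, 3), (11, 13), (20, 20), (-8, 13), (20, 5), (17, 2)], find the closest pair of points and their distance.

Computing all pairwise distances among 7 points:

d((-17, -10), (19, 3)) = 38.2753
d((-17, -10), (11, 13)) = 36.2353
d((-17, -10), (20, 20)) = 47.634
d((-17, -10), (-8, 13)) = 24.6982
d((-17, -10), (20, 5)) = 39.9249
d((-17, -10), (17, 2)) = 36.0555
d((19, 3), (11, 13)) = 12.8062
d((19, 3), (20, 20)) = 17.0294
d((19, 3), (-8, 13)) = 28.7924
d((19, 3), (20, 5)) = 2.2361 <-- minimum
d((19, 3), (17, 2)) = 2.2361 <-- minimum
d((11, 13), (20, 20)) = 11.4018
d((11, 13), (-8, 13)) = 19.0
d((11, 13), (20, 5)) = 12.0416
d((11, 13), (17, 2)) = 12.53
d((20, 20), (-8, 13)) = 28.8617
d((20, 20), (20, 5)) = 15.0
d((20, 20), (17, 2)) = 18.2483
d((-8, 13), (20, 5)) = 29.1204
d((-8, 13), (17, 2)) = 27.313
d((20, 5), (17, 2)) = 4.2426

Minimum distance: 2.2361 (tie among 2 pairs: (19, 3) and (20, 5); (19, 3) and (17, 2))

The minimum Euclidean distance is 2.2361. There is a tie: 2 pairs achieve this minimum — (19, 3) and (20, 5); (19, 3) and (17, 2). Any of these is a valid closest pair. For 7 points, brute-force pairwise comparison is shown above. For large n, the divide-and-conquer algorithm (sort by x, recurse on halves, check the dividing strip) achieves O(n log n).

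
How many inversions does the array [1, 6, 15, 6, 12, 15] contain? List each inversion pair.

Finding inversions in [1, 6, 15, 6, 12, 15]:

(2, 3): arr[2]=15 > arr[3]=6
(2, 4): arr[2]=15 > arr[4]=12

Total inversions: 2

The array has 2 inversion(s): (2,3), (2,4). Each pair (i,j) satisfies i < j and arr[i] > arr[j].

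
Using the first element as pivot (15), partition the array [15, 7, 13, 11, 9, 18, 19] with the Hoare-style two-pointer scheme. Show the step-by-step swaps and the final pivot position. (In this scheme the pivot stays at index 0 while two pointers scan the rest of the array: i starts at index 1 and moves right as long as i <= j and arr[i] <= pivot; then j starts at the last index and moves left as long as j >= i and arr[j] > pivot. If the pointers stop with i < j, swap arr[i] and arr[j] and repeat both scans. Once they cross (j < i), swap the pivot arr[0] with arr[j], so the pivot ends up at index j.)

Hoare-style two-pointer partition with pivot = 15:

Initial array: [15, 7, 13, 11, 9, 18, 19]

Pointers start at i = 1, j = 6.
i ends at 5, j ends at 4: the pointers have crossed (j < i), so scanning stops.

Swap pivot arr[0] with arr[4] to place pivot at position 4: [9, 7, 13, 11, 15, 18, 19]
Pivot position: 4

After partitioning with pivot 15, the array becomes [9, 7, 13, 11, 15, 18, 19]. The pivot is placed at index 4. All elements to the left of the pivot are <= 15, and all elements to the right are > 15.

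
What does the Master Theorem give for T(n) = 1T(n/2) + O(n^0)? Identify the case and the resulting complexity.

Master Theorem for T(n) = 1T(n/2) + O(n^0):

a = 1, b = 2, c = 0
log_b(a) = log_2(1) = 0.0000

Case 2: c = 0 = log_2(1) = 0.0000
T(n) = O(n^0 log n) = O(log n)

For T(n) = 1T(n/2) + O(n^0): log_2(1) = 0.0000. This is Case 2 of the Master Theorem (c = log_b(a), equal work at all levels), giving O(log n).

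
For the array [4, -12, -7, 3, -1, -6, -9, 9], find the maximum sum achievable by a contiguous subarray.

Using Kadane's algorithm on [4, -12, -7, 3, -1, -6, -9, 9]:

Scanning through the array:
Position 1 (value -12): max_ending_here = -8, max_so_far = 4
Position 2 (value -7): max_ending_here = -7, max_so_far = 4
Position 3 (value 3): max_ending_here = 3, max_so_far = 4
Position 4 (value -1): max_ending_here = 2, max_so_far = 4
Position 5 (value -6): max_ending_here = -4, max_so_far = 4
Position 6 (value -9): max_ending_here = -9, max_so_far = 4
Position 7 (value 9): max_ending_here = 9, max_so_far = 9

Maximum subarray: [9]
Maximum sum: 9

The maximum subarray is [9] with sum 9. This subarray runs from index 7 to index 7.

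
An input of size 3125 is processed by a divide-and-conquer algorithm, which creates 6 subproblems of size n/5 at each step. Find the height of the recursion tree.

For divide and conquer with division factor 5:

Problem sizes at each level:
Level 0: 3125
Level 1: 625
Level 2: 125
Level 3: 25
Level 4: 5
Level 5: 1

The root is level 0 and the size-1 base case is level 5 (the tree spans levels 0 through 5, i.e. 6 levels counting the root), so the depth is the number of divisions: log_5(3125) = 5

The recursion tree depth is log_5(3125) = 5. At each level, the problem size is divided by 5, so it takes 5 divisions to reduce to a base case of size 1. The algorithm makes 6 recursive calls at each level.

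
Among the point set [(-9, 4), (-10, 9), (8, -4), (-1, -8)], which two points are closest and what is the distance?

Computing all pairwise distances among 4 points:

d((-9, 4), (-10, 9)) = 5.099 <-- minimum
d((-9, 4), (8, -4)) = 18.7883
d((-9, 4), (-1, -8)) = 14.4222
d((-10, 9), (8, -4)) = 22.2036
d((-10, 9), (-1, -8)) = 19.2354
d((8, -4), (-1, -8)) = 9.8489

Closest pair: (-9, 4) and (-10, 9) with distance 5.099

The closest pair is (-9, 4) and (-10, 9) with Euclidean distance 5.099. For 4 points, brute-force pairwise comparison is shown above. For large n, the divide-and-conquer algorithm (sort by x, recurse on halves, check the dividing strip) achieves O(n log n).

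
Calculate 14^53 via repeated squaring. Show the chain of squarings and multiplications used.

Computing 14^53 by squaring (build up from 14^1; each line after the first costs one multiplication):

14^1 = 14
14^2 = (14^1)^2 = 14^2 = 196
14^3 = 14 * 14^2 = 14 * 196 = 2744
14^6 = (14^3)^2 = 2744^2 = 7529536
14^12 = (14^6)^2 = 7529536^2 = 56693912375296
14^13 = 14 * 14^12 = 14 * 56693912375296 = 793714773254144
14^26 = (14^13)^2 = 793714773254144^2 = 629983141281877223603213172736
14^52 = (14^26)^2 = 629983141281877223603213172736^2 = 396878758299381678483277913691857524931552116018231373725696
14^53 = 14 * 14^52 = 14 * 396878758299381678483277913691857524931552116018231373725696 = 5556302616191343498765890791686005349041729624255239232159744

Result: 5556302616191343498765890791686005349041729624255239232159744
Multiplications needed: 8 (8 lines after 14^1)

14^53 = 5556302616191343498765890791686005349041729624255239232159744. Using exponentiation by squaring, this requires 8 multiplications. The key idea: if the exponent is even, square the half-power; if odd, multiply by the base once.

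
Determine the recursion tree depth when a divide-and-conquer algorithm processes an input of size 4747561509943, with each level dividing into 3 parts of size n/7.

For divide and conquer with division factor 7:

Problem sizes at each level:
Level 0: 4747561509943
Level 1: 678223072849
Level 2: 96889010407
Level 3: 13841287201
Level 4: 1977326743
Level 5: 282475249
Level 6: 40353607
Level 7: 5764801
Level 8: 823543
Level 9: 117649
Level 10: 16807
Level 11: 2401
Level 12: 343
Level 13: 49
Level 14: 7
Level 15: 1

The root is level 0 and the size-1 base case is level 15 (the tree spans levels 0 through 15, i.e. 16 levels counting the root), so the depth is the number of divisions: log_7(4747561509943) = 15

The recursion tree depth is log_7(4747561509943) = 15. At each level, the problem size is divided by 7, so it takes 15 divisions to reduce to a base case of size 1. The algorithm makes 3 recursive calls at each level.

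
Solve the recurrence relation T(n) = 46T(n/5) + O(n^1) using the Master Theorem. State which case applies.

Master Theorem for T(n) = 46T(n/5) + O(n^1):

a = 46, b = 5, c = 1
log_b(a) = log_5(46) = 2.3789

Case 1: c = 1 < log_5(46) = 2.3789
T(n) = O(n^(log_5 46))

For T(n) = 46T(n/5) + O(n^1): log_5(46) = 2.3789. This is Case 1 of the Master Theorem (c < log_b(a), work dominated by leaves), giving O(n^(log_5 46)).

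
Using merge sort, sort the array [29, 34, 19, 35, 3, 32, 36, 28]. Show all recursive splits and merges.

Merge sort trace:

Split: [29, 34, 19, 35, 3, 32, 36, 28] -> [29, 34, 19, 35] and [3, 32, 36, 28]
  Split: [29, 34, 19, 35] -> [29, 34] and [19, 35]
    Split: [29, 34] -> [29] and [34]
    Merge: [29] + [34] -> [29, 34]
    Split: [19, 35] -> [19] and [35]
    Merge: [19] + [35] -> [19, 35]
  Merge: [29, 34] + [19, 35] -> [19, 29, 34, 35]
  Split: [3, 32, 36, 28] -> [3, 32] and [36, 28]
    Split: [3, 32] -> [3] and [32]
    Merge: [3] + [32] -> [3, 32]
    Split: [36, 28] -> [36] and [28]
    Merge: [36] + [28] -> [28, 36]
  Merge: [3, 32] + [28, 36] -> [3, 28, 32, 36]
Merge: [19, 29, 34, 35] + [3, 28, 32, 36] -> [3, 19, 28, 29, 32, 34, 35, 36]

Final sorted array: [3, 19, 28, 29, 32, 34, 35, 36]

The merge sort proceeds by recursively splitting the array and merging sorted halves.
After all merges, the sorted array is [3, 19, 28, 29, 32, 34, 35, 36].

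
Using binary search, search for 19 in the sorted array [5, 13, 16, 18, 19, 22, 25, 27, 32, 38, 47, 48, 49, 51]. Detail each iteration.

Binary search for 19 in [5, 13, 16, 18, 19, 22, 25, 27, 32, 38, 47, 48, 49, 51]:

lo=0, hi=13, mid=6, arr[mid]=25 -> 25 > 19, search left half
lo=0, hi=5, mid=2, arr[mid]=16 -> 16 < 19, search right half
lo=3, hi=5, mid=4, arr[mid]=19 -> Found target at index 4!

Binary search finds 19 at index 4 after 3 comparisons. The search repeatedly halves the search space by comparing with the middle element.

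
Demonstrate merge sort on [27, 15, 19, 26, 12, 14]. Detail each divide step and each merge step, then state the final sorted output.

Merge sort trace:

Split: [27, 15, 19, 26, 12, 14] -> [27, 15, 19] and [26, 12, 14]
  Split: [27, 15, 19] -> [27] and [15, 19]
    Split: [15, 19] -> [15] and [19]
    Merge: [15] + [19] -> [15, 19]
  Merge: [27] + [15, 19] -> [15, 19, 27]
  Split: [26, 12, 14] -> [26] and [12, 14]
    Split: [12, 14] -> [12] and [14]
    Merge: [12] + [14] -> [12, 14]
  Merge: [26] + [12, 14] -> [12, 14, 26]
Merge: [15, 19, 27] + [12, 14, 26] -> [12, 14, 15, 19, 26, 27]

Final sorted array: [12, 14, 15, 19, 26, 27]

The merge sort proceeds by recursively splitting the array and merging sorted halves.
After all merges, the sorted array is [12, 14, 15, 19, 26, 27].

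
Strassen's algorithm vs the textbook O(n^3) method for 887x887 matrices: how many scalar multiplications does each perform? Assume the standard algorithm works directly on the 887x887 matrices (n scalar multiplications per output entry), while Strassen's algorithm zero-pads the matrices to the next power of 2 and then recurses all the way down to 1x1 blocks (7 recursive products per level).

Matrix multiplication for 887x887 matrices:

Strassen's algorithm requires power-of-2 dimensions. Pad 887x887 to 1024x1024 (next power of 2).

Standard algorithm: 887^3 = 697864103 multiplications
Strassen's algorithm: 7^(log2(1024)) = 7^10 = 282475249 multiplications
Savings: 697864103 - 282475249 = 415388854 multiplications

Standard: 697864103 multiplications (887^3). Strassen: 282475249 multiplications (7^10, after padding to 1024x1024). Strassen reduces 8 recursive multiplications to 7 at each level.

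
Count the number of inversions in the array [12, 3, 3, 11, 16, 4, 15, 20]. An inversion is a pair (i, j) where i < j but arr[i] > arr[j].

Finding inversions in [12, 3, 3, 11, 16, 4, 15, 20]:

(0, 1): arr[0]=12 > arr[1]=3
(0, 2): arr[0]=12 > arr[2]=3
(0, 3): arr[0]=12 > arr[3]=11
(0, 5): arr[0]=12 > arr[5]=4
(3, 5): arr[3]=11 > arr[5]=4
(4, 5): arr[4]=16 > arr[5]=4
(4, 6): arr[4]=16 > arr[6]=15

Total inversions: 7

The array has 7 inversion(s): (0,1), (0,2), (0,3), (0,5), (3,5), (4,5), (4,6). Each pair (i,j) satisfies i < j and arr[i] > arr[j].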